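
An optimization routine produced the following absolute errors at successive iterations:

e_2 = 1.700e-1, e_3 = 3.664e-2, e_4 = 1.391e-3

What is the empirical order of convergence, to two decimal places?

p ≈ ln(e_4/e_3) / ln(e_3/e_2)
  = ln(1.391e-3/3.664e-2) / ln(3.664e-2/1.700e-1)
  = ln(0.037964) / ln(0.215529)
  = -3.27112 / -1.53466 ≈ 2.13149

2.13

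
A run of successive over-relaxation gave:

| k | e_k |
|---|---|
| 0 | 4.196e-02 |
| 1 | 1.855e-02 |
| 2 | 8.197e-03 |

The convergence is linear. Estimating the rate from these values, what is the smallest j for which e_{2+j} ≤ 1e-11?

26

Rate ρ ≈ e_2/e_1 = 8.197e-03/1.855e-02 = 0.4419.
After j more steps, e_{2+j} ≈ 8.197e-03·ρ^j; need ρ^j ≤ 1e-11/8.197e-03 = 1.21996e-09.
j ≥ ln(1.21996e-09)/ln(0.4419) = -20.5244/-0.81667 = 25.132.
So 26 more iterations are needed.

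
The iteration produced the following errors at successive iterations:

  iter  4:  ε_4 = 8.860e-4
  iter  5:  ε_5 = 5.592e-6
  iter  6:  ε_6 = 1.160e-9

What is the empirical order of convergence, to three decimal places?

1.674

p ≈ ln(ε_6/ε_5) / ln(ε_5/ε_4)
  = ln(1.160e-9/5.592e-6) / ln(5.592e-6/8.860e-4)
  = ln(0.000207439) / ln(0.00631151)
  = -8.480673 / -5.065380 ≈ 1.674242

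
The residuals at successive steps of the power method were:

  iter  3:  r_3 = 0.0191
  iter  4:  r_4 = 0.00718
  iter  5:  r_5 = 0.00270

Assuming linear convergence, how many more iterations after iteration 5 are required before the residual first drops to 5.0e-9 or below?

14

Rate ρ ≈ r_5/r_4 = 0.00270/0.00718 = 0.3760.
After j more steps, r_{5+j} ≈ 0.00270·ρ^j; need ρ^j ≤ 5.0e-9/0.00270 = 1.85185e-06.
j ≥ ln(1.85185e-06)/ln(0.3760) = -13.1993/-0.97817 = 13.494.
So 14 more iterations are needed.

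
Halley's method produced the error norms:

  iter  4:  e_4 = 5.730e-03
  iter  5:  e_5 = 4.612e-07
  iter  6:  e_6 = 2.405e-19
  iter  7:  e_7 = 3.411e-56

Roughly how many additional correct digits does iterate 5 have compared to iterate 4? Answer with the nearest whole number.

Digits gained ≈ log₁₀(e_4/e_5) = log₁₀(5.730e-03/4.612e-07) = log₁₀(12424.1) ≈ 4.094.

4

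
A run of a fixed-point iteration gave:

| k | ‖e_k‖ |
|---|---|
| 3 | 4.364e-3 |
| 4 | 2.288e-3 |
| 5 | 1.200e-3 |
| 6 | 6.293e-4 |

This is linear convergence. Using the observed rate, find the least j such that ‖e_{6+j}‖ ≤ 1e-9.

Rate ρ ≈ ‖e_6‖/‖e_5‖ = 6.293e-4/1.200e-3 = 0.5244.
After j more steps, ‖e_{6+j}‖ ≈ 6.293e-4·ρ^j; need ρ^j ≤ 1e-9/6.293e-4 = 1.58907e-06.
j ≥ ln(1.58907e-06)/ln(0.5244) = -13.3524/-0.64550 = 20.685.
So 21 more iterations are needed.

21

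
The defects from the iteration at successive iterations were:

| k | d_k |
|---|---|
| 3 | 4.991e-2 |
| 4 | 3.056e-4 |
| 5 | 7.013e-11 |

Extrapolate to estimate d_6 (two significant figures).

8.5e-31

First estimate the order: p ≈ ln(d_5/d_4) / ln(d_4/d_3) = ln(7.013e-11/3.056e-4)/ln(3.056e-4/4.991e-2) = ln(2.29483e-07)/ln(0.00612302) ≈ 3.0001.
Then d_6 ≈ d_5·(d_5/d_4)^p = 7.013e-11·(2.29483e-07)^3.0001 = 7.013e-11·1.20667e-20 ≈ 8.462e-31.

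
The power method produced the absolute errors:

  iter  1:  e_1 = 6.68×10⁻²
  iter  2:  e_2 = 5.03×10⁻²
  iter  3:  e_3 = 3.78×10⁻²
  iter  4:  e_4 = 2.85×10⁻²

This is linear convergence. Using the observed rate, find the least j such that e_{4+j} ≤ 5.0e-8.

Rate ρ ≈ e_4/e_3 = 2.85×10⁻²/3.78×10⁻² = 0.7540.
After j more steps, e_{4+j} ≈ 2.85×10⁻²·ρ^j; need ρ^j ≤ 5.0e-8/2.85×10⁻² = 1.75439e-06.
j ≥ ln(1.75439e-06)/ln(0.7540) = -13.2534/-0.28236 = 46.938.
So 47 more iterations are needed.

47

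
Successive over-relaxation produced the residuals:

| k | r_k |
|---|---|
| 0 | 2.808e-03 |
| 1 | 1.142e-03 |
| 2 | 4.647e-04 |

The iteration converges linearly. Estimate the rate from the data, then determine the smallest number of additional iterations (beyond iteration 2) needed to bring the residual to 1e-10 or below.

Rate ρ ≈ r_2/r_1 = 4.647e-04/1.142e-03 = 0.4069.
After j more steps, r_{2+j} ≈ 4.647e-04·ρ^j; need ρ^j ≤ 1e-10/4.647e-04 = 2.15193e-07.
j ≥ ln(2.15193e-07)/ln(0.4069) = -15.3517/-0.89919 = 17.073.
So 18 more iterations are needed.

18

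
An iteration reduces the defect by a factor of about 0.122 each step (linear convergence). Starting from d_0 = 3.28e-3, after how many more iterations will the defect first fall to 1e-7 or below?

5

After k steps, d_k ≈ 3.28e-3·0.122^k.
Need 0.122^k ≤ 1e-7/3.28e-3 = 3.04878e-05.
k ≥ ln(3.04878e-05)/ln(0.122) = -10.3982/-2.10373 = 4.943.
Smallest integer k = 5.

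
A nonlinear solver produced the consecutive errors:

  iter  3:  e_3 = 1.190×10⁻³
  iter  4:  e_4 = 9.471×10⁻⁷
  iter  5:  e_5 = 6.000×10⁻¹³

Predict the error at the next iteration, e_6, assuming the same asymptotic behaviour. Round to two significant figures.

First estimate the order: p ≈ ln(e_5/e_4) / ln(e_4/e_3) = ln(6.000×10⁻¹³/9.471×10⁻⁷)/ln(9.471×10⁻⁷/1.190×10⁻³) = ln(6.33513e-07)/ln(0.000795882) ≈ 2.0000.
Then e_6 ≈ e_5·(e_5/e_4)^p = 6.000×10⁻¹³·(6.33513e-07)^2.0000 = 6.000×10⁻¹³·4.01339e-13 ≈ 2.408e-25.

2.4e-25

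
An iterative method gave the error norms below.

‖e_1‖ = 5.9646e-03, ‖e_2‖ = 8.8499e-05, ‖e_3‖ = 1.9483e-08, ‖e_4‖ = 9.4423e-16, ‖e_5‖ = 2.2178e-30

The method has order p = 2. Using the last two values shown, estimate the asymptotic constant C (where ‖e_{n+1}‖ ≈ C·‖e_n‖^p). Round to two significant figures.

2.5

C ≈ ‖e_5‖ / ‖e_4‖^2
  = 2.2178e-30 / (9.4423e-16)^2
  = 2.2178e-30 / 8.9157e-31 ≈ 2.4875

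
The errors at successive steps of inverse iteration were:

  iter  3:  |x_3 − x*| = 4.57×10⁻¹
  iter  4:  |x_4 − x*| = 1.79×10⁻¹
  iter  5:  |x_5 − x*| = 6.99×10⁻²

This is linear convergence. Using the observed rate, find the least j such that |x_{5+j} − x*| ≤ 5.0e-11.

Rate ρ ≈ |x_5 − x*|/|x_4 − x*| = 6.99×10⁻²/1.79×10⁻¹ = 0.3905.
After j more steps, |x_{5+j} − x*| ≈ 6.99×10⁻²·ρ^j; need ρ^j ≤ 5.0e-11/6.99×10⁻² = 7.15308e-10.
j ≥ ln(7.15308e-10)/ln(0.3905) = -21.0583/-0.94033 = 22.395.
So 23 more iterations are needed.

23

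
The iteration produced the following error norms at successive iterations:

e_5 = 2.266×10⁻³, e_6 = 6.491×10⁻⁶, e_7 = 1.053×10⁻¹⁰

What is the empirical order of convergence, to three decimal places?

1.884

p ≈ ln(e_7/e_6) / ln(e_6/e_5)
  = ln(1.053×10⁻¹⁰/6.491×10⁻⁶) / ln(6.491×10⁻⁶/2.266×10⁻³)
  = ln(1.62225e-05) / ln(0.00286452)
  = -11.029111 / -5.855354 ≈ 1.883594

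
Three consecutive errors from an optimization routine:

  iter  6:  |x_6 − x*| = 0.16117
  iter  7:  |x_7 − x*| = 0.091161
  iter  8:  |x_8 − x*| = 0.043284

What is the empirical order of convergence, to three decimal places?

1.307

p ≈ ln(|x_8 − x*|/|x_7 − x*|) / ln(|x_7 − x*|/|x_6 − x*|)
  = ln(0.043284/0.091161) / ln(0.091161/0.16117)
  = ln(0.474808) / ln(0.56562)
  = -0.744845 / -0.569833 ≈ 1.307129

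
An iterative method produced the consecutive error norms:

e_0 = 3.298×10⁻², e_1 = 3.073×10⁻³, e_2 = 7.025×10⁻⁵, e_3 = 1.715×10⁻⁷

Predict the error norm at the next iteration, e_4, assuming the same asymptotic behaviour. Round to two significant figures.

First estimate the order: p ≈ ln(e_3/e_2) / ln(e_2/e_1) = ln(1.715×10⁻⁷/7.025×10⁻⁵)/ln(7.025×10⁻⁵/3.073×10⁻³) = ln(0.00244128)/ln(0.0228604) ≈ 1.5920.
Then e_4 ≈ e_3·(e_3/e_2)^p = 1.715×10⁻⁷·(0.00244128)^1.5920 = 1.715×10⁻⁷·6.93565e-05 ≈ 1.189e-11.

1.2e-11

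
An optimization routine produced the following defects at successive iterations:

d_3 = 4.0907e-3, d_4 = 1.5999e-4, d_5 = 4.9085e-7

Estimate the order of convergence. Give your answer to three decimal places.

1.785

p ≈ ln(d_5/d_4) / ln(d_4/d_3)
  = ln(4.9085e-7/1.5999e-4) / ln(1.5999e-4/4.0907e-3)
  = ln(0.003068) / ln(0.0391107)
  = -5.786729 / -3.241359 ≈ 1.785279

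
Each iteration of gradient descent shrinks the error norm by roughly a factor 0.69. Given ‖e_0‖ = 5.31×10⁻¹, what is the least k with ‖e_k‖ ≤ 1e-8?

48

After k steps, ‖e_k‖ ≈ 5.31×10⁻¹·0.69^k.
Need 0.69^k ≤ 1e-8/5.31×10⁻¹ = 1.88324e-08.
k ≥ ln(1.88324e-08)/ln(0.69) = -17.7877/-0.37106 = 47.938.
Smallest integer k = 48.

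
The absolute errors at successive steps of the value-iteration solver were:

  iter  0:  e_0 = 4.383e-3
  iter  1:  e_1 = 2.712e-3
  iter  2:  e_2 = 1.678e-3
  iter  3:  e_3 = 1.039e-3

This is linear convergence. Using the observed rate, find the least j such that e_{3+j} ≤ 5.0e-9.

Rate ρ ≈ e_3/e_2 = 1.039e-3/1.678e-3 = 0.6192.
After j more steps, e_{3+j} ≈ 1.039e-3·ρ^j; need ρ^j ≤ 5.0e-9/1.039e-3 = 4.81232e-06.
j ≥ ln(4.81232e-06)/ln(0.6192) = -12.2443/-0.47933 = 25.545.
So 26 more iterations are needed.

26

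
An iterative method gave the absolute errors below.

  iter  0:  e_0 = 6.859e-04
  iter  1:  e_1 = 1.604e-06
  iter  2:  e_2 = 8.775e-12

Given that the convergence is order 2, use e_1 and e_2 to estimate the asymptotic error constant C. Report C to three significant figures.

C ≈ e_2 / e_1^2
  = 8.775e-12 / (1.604e-06)^2
  = 8.775e-12 / 2.57282e-12 ≈ 3.4107

3.41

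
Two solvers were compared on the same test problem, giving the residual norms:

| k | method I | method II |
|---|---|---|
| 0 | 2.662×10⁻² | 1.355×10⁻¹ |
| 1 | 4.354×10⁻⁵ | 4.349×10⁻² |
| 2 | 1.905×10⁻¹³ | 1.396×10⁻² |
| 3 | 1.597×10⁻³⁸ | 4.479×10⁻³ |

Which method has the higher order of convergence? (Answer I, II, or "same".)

Method I: p ≈ ln(1.597×10⁻³⁸/1.905×10⁻¹³)/ln(1.905×10⁻¹³/4.354×10⁻⁵) ≈ 3.00.
Method II: p ≈ ln(4.479×10⁻³/1.396×10⁻²)/ln(1.396×10⁻²/4.349×10⁻²) ≈ 1.00.
Method I has the higher order (≈3.0 vs ≈1.0).

I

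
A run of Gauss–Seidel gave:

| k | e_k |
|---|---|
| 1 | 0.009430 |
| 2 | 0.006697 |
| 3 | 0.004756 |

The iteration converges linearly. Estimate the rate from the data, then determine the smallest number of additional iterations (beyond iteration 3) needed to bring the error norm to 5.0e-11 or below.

54

Rate ρ ≈ e_3/e_2 = 0.004756/0.006697 = 0.7102.
After j more steps, e_{3+j} ≈ 0.004756·ρ^j; need ρ^j ≤ 5.0e-11/0.004756 = 1.0513e-08.
j ≥ ln(1.0513e-08)/ln(0.7102) = -18.3707/-0.34221 = 53.683.
So 54 more iterations are needed.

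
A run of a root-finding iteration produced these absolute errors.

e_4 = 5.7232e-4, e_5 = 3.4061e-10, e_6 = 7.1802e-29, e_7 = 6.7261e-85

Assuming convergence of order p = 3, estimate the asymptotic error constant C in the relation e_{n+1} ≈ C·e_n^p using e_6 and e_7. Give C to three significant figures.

1.82

C ≈ e_7 / e_6^3
  = 6.7261e-85 / (7.1802e-29)^3
  = 6.7261e-85 / 3.70177e-85 ≈ 1.817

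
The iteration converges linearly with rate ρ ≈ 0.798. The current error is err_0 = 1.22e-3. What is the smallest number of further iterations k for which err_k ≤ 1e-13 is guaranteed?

103

After k steps, err_k ≈ 1.22e-3·0.798^k.
Need 0.798^k ≤ 1e-13/1.22e-3 = 8.19672e-11.
k ≥ ln(8.19672e-11)/ln(0.798) = -23.2247/-0.22565 = 102.924.
Smallest integer k = 103.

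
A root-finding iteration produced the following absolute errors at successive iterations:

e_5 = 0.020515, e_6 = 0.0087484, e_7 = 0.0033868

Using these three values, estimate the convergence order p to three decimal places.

1.113

p ≈ ln(e_7/e_6) / ln(e_6/e_5)
  = ln(0.0033868/0.0087484) / ln(0.0087484/0.020515)
  = ln(0.387134) / ln(0.426439)
  = -0.948984 / -0.852286 ≈ 1.113457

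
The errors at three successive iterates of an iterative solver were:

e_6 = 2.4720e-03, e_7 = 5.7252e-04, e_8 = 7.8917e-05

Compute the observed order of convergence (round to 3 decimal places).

1.355

p ≈ ln(e_8/e_7) / ln(e_7/e_6)
  = ln(7.8917e-05/5.7252e-04) / ln(5.7252e-04/2.4720e-03)
  = ln(0.137841) / ln(0.231602)
  = -1.981654 / -1.462735 ≈ 1.354759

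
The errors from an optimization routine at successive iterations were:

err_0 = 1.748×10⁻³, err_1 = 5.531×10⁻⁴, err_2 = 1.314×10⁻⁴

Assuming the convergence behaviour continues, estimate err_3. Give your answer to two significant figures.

2.2e-5

First estimate the order: p ≈ ln(err_2/err_1) / ln(err_1/err_0) = ln(1.314×10⁻⁴/5.531×10⁻⁴)/ln(5.531×10⁻⁴/1.748×10⁻³) = ln(0.23757)/ln(0.316419) ≈ 1.2491.
Then err_3 ≈ err_2·(err_2/err_1)^p = 1.314×10⁻⁴·(0.23757)^1.2491 = 1.314×10⁻⁴·0.166074 ≈ 2.182e-05.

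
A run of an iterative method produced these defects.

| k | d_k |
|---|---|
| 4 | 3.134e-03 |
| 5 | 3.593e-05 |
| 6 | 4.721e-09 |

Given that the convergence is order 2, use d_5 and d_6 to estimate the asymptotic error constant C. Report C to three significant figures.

3.66

C ≈ d_6 / d_5^2
  = 4.721e-09 / (3.593e-05)^2
  = 4.721e-09 / 1.29096e-09 ≈ 3.657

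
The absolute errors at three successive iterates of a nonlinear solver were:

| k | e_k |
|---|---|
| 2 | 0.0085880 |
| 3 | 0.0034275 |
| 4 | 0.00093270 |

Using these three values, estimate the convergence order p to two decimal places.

1.42

p ≈ ln(e_4/e_3) / ln(e_3/e_2)
  = ln(0.00093270/0.0034275) / ln(0.0034275/0.0085880)
  = ln(0.272123) / ln(0.399103)
  = -1.30150 / -0.91854 ≈ 1.41692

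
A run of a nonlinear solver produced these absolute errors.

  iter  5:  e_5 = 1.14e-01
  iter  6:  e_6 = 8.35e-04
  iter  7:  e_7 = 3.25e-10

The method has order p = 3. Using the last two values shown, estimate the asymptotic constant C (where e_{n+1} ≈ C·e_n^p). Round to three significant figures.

0.558

C ≈ e_7 / e_6^3
  = 3.25e-10 / (8.35e-04)^3
  = 3.25e-10 / 5.82183e-10 ≈ 0.55824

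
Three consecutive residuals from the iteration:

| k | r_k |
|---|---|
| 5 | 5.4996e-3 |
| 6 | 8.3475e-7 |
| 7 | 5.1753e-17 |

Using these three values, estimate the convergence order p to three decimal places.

2.673

p ≈ ln(r_7/r_6) / ln(r_6/r_5)
  = ln(5.1753e-17/8.3475e-7) / ln(8.3475e-7/5.4996e-3)
  = ln(6.19982e-11) / ln(0.000151784)
  = -23.503916 / -8.793052 ≈ 2.673010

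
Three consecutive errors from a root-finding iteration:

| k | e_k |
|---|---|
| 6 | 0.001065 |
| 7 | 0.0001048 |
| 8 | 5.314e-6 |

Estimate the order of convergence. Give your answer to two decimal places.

p ≈ ln(e_8/e_7) / ln(e_7/e_6)
  = ln(5.314e-6/0.0001048) / ln(0.0001048/0.001065)
  = ln(0.0507061) / ln(0.0984038)
  = -2.98171 / -2.31868 ≈ 1.28595

1.29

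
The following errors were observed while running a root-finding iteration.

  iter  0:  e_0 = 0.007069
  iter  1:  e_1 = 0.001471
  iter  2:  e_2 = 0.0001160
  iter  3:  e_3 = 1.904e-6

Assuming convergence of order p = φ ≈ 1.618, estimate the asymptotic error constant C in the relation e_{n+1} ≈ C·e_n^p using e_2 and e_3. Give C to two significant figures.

C ≈ e_3 / e_2^1.618
  = 1.904e-6 / (0.0001160)^1.618
  = 1.904e-6 / 4.28838e-07 ≈ 4.4399

4.4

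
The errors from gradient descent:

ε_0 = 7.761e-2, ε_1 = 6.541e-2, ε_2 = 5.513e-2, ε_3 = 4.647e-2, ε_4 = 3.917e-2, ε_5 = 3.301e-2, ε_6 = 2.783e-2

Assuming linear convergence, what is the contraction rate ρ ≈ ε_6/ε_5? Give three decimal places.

ρ ≈ ε_6/ε_5 = 2.783e-2/3.301e-2 = 0.84308

0.843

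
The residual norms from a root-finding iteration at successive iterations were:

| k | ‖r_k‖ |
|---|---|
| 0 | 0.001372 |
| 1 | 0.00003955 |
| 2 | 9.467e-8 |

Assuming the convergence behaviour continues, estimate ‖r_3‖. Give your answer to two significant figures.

3.3e-12

First estimate the order: p ≈ ln(‖r_2‖/‖r_1‖) / ln(‖r_1‖/‖r_0‖) = ln(9.467e-8/0.00003955)/ln(0.00003955/0.001372) = ln(0.00239368)/ln(0.0288265) ≈ 1.7017.
Then ‖r_3‖ ≈ ‖r_2‖·(‖r_2‖/‖r_1‖)^p = 9.467e-8·(0.00239368)^1.7017 = 9.467e-8·3.46702e-05 ≈ 3.282e-12.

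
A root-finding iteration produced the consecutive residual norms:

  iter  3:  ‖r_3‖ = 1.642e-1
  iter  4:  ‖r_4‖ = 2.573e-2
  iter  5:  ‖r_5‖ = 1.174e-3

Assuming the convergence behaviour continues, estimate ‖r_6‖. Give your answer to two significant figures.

First estimate the order: p ≈ ln(‖r_5‖/‖r_4‖) / ln(‖r_4‖/‖r_3‖) = ln(1.174e-3/2.573e-2)/ln(2.573e-2/1.642e-1) = ln(0.0456277)/ln(0.156699) ≈ 1.6657.
Then ‖r_6‖ ≈ ‖r_5‖·(‖r_5‖/‖r_4‖)^p = 1.174e-3·(0.0456277)^1.6657 = 1.174e-3·0.00584355 ≈ 6.86e-06.

6.9e-6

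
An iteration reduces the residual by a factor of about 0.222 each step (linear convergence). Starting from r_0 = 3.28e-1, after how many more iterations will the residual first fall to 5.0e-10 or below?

After k steps, r_k ≈ 3.28e-1·0.222^k.
Need 0.222^k ≤ 5.0e-10/3.28e-1 = 1.52439e-09.
k ≥ ln(1.52439e-09)/ln(0.222) = -20.3017/-1.50508 = 13.489.
Smallest integer k = 14.

14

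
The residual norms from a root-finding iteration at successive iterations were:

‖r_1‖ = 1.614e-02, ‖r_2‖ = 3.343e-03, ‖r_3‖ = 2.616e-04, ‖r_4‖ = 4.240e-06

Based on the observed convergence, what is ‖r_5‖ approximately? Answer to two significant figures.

5.4e-9

First estimate the order: p ≈ ln(‖r_4‖/‖r_3‖) / ln(‖r_3‖/‖r_2‖) = ln(4.240e-06/2.616e-04)/ln(2.616e-04/3.343e-03) = ln(0.016208)/ln(0.0782531) ≈ 1.6180.
Then ‖r_5‖ ≈ ‖r_4‖·(‖r_4‖/‖r_3‖)^p = 4.240e-06·(0.016208)^1.6180 = 4.240e-06·0.00126865 ≈ 5.379e-09.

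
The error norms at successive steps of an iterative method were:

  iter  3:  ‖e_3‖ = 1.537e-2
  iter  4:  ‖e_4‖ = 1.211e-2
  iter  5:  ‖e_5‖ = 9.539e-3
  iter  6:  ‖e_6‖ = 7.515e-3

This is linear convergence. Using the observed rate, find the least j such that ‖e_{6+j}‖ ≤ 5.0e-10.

Rate ρ ≈ ‖e_6‖/‖e_5‖ = 7.515e-3/9.539e-3 = 0.7878.
After j more steps, ‖e_{6+j}‖ ≈ 7.515e-3·ρ^j; need ρ^j ≤ 5.0e-10/7.515e-3 = 6.65336e-08.
j ≥ ln(6.65336e-08)/ln(0.7878) = -16.5256/-0.23851 = 69.287.
So 70 more iterations are needed.

70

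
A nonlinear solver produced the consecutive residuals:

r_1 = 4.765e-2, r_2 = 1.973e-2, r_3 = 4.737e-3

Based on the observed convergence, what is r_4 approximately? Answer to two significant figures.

First estimate the order: p ≈ ln(r_3/r_2) / ln(r_2/r_1) = ln(4.737e-3/1.973e-2)/ln(1.973e-2/4.765e-2) = ln(0.240091)/ln(0.414061) ≈ 1.6181.
Then r_4 ≈ r_3·(r_3/r_2)^p = 4.737e-3·(0.240091)^1.6181 = 4.737e-3·0.0994 ≈ 0.0004709.

4.7e-4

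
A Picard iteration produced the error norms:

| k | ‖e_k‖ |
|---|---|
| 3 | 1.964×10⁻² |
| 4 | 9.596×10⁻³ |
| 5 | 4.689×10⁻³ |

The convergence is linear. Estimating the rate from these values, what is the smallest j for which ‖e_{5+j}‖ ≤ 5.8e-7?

13

Rate ρ ≈ ‖e_5‖/‖e_4‖ = 4.689×10⁻³/9.596×10⁻³ = 0.4886.
After j more steps, ‖e_{5+j}‖ ≈ 4.689×10⁻³·ρ^j; need ρ^j ≤ 5.8e-7/4.689×10⁻³ = 0.000123694.
j ≥ ln(0.000123694)/ln(0.4886) = -8.9977/-0.71621 = 12.563.
So 13 more iterations are needed.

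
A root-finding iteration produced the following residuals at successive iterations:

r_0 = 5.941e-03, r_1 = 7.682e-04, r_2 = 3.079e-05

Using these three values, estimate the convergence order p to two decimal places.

p ≈ ln(r_2/r_1) / ln(r_1/r_0)
  = ln(3.079e-05/7.682e-04) / ln(7.682e-04/5.941e-03)
  = ln(0.0400807) / ln(0.129305)
  = -3.21686 / -2.04558 ≈ 1.57259

1.57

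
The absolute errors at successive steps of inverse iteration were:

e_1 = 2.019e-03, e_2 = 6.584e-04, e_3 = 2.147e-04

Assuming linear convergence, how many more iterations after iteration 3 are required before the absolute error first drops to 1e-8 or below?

9

Rate ρ ≈ e_3/e_2 = 2.147e-04/6.584e-04 = 0.3261.
After j more steps, e_{3+j} ≈ 2.147e-04·ρ^j; need ρ^j ≤ 1e-8/2.147e-04 = 4.65766e-05.
j ≥ ln(4.65766e-05)/ln(0.3261) = -9.9744/-1.12055 = 8.901.
So 9 more iterations are needed.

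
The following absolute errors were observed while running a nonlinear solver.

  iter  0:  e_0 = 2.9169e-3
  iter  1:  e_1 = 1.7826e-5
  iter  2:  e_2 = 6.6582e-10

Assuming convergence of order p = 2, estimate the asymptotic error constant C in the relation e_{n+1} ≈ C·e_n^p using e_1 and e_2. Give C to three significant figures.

2.10

C ≈ e_2 / e_1^2
  = 6.6582e-10 / (1.7826e-5)^2
  = 6.6582e-10 / 3.17766e-10 ≈ 2.0953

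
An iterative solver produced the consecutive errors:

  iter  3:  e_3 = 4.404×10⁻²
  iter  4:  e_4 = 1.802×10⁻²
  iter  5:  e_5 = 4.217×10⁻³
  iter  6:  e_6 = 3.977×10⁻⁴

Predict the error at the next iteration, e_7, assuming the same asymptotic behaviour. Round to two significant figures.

First estimate the order: p ≈ ln(e_6/e_5) / ln(e_5/e_4) = ln(3.977×10⁻⁴/4.217×10⁻³)/ln(4.217×10⁻³/1.802×10⁻²) = ln(0.0943088)/ln(0.234018) ≈ 1.6258.
Then e_7 ≈ e_6·(e_6/e_5)^p = 3.977×10⁻⁴·(0.0943088)^1.6258 = 3.977×10⁻⁴·0.0215192 ≈ 8.558e-06.

8.6e-6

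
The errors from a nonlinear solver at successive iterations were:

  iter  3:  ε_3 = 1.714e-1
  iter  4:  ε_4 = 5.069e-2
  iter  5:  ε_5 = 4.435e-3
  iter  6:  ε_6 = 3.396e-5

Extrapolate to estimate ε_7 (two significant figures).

2.0e-9

First estimate the order: p ≈ ln(ε_6/ε_5) / ln(ε_5/ε_4) = ln(3.396e-5/4.435e-3)/ln(4.435e-3/5.069e-2) = ln(0.00765727)/ln(0.0874926) ≈ 1.9999.
Then ε_7 ≈ ε_6·(ε_6/ε_5)^p = 3.396e-5·(0.00765727)^1.9999 = 3.396e-5·5.86624e-05 ≈ 1.992e-09.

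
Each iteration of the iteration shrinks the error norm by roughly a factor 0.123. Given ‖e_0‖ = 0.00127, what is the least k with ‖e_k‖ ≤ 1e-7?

5

After k steps, ‖e_k‖ ≈ 0.00127·0.123^k.
Need 0.123^k ≤ 1e-7/0.00127 = 7.87402e-05.
k ≥ ln(7.87402e-05)/ln(0.123) = -9.4494/-2.09557 = 4.509.
Smallest integer k = 5.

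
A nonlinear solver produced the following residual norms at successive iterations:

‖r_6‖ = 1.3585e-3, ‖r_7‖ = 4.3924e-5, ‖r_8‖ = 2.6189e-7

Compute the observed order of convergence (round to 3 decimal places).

p ≈ ln(‖r_8‖/‖r_7‖) / ln(‖r_7‖/‖r_6‖)
  = ln(2.6189e-7/4.3924e-5) / ln(4.3924e-5/1.3585e-3)
  = ln(0.00596234) / ln(0.0323327)
  = -5.122292 / -3.431676 ≈ 1.492650

1.493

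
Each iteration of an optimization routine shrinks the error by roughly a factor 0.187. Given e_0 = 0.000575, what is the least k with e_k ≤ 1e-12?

13

After k steps, e_k ≈ 0.000575·0.187^k.
Need 0.187^k ≤ 1e-12/0.000575 = 1.73913e-09.
k ≥ ln(1.73913e-09)/ln(0.187) = -20.1699/-1.67665 = 12.030.
Smallest integer k = 13.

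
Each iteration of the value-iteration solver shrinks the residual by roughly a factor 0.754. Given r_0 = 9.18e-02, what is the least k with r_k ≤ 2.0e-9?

63

After k steps, r_k ≈ 9.18e-02·0.754^k.
Need 0.754^k ≤ 2.0e-9/9.18e-02 = 2.17865e-08.
k ≥ ln(2.17865e-08)/ln(0.754) = -17.6420/-0.28236 = 62.481.
Smallest integer k = 63.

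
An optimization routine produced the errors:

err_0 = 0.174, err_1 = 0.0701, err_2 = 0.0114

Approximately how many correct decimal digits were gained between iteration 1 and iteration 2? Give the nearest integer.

1

Digits gained ≈ log₁₀(err_1/err_2) = log₁₀(0.0701/0.0114) = log₁₀(6.14912) ≈ 0.789.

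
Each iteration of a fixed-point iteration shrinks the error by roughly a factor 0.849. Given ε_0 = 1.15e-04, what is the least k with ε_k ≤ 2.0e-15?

152

After k steps, ε_k ≈ 1.15e-04·0.849^k.
Need 0.849^k ≤ 2.0e-15/1.15e-04 = 1.73913e-11.
k ≥ ln(1.73913e-11)/ln(0.849) = -24.7751/-0.16370 = 151.345.
Smallest integer k = 152.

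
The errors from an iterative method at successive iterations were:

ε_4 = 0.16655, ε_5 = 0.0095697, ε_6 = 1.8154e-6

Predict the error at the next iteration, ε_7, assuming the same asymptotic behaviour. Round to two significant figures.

First estimate the order: p ≈ ln(ε_6/ε_5) / ln(ε_5/ε_4) = ln(1.8154e-6/0.0095697)/ln(0.0095697/0.16655) = ln(0.000189703)/ln(0.0574584) ≈ 3.0000.
Then ε_7 ≈ ε_6·(ε_6/ε_5)^p = 1.8154e-6·(0.000189703)^3.0000 = 1.8154e-6·6.82689e-12 ≈ 1.239e-17.

1.2e-17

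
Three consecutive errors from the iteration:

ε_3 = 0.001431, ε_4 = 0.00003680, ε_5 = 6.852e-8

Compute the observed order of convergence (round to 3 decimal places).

1.717

p ≈ ln(ε_5/ε_4) / ln(ε_4/ε_3)
  = ln(6.852e-8/0.00003680) / ln(0.00003680/0.001431)
  = ln(0.00186196) / ln(0.0257163)
  = -6.286126 / -3.660630 ≈ 1.717225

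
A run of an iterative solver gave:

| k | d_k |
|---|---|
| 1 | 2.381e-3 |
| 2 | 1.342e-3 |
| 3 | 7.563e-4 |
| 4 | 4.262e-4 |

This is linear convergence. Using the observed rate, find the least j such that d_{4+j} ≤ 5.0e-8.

16

Rate ρ ≈ d_4/d_3 = 4.262e-4/7.563e-4 = 0.5635.
After j more steps, d_{4+j} ≈ 4.262e-4·ρ^j; need ρ^j ≤ 5.0e-8/4.262e-4 = 0.000117316.
j ≥ ln(0.000117316)/ln(0.5635) = -9.0506/-0.57359 = 15.779.
So 16 more iterations are needed.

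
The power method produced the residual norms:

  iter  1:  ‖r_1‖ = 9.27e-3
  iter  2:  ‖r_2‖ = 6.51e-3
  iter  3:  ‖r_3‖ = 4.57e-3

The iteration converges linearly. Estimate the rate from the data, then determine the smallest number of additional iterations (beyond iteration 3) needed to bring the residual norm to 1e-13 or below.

Rate ρ ≈ ‖r_3‖/‖r_2‖ = 4.57e-3/6.51e-3 = 0.7020.
After j more steps, ‖r_{3+j}‖ ≈ 4.57e-3·ρ^j; need ρ^j ≤ 1e-13/4.57e-3 = 2.18818e-11.
j ≥ ln(2.18818e-11)/ln(0.7020) = -24.5454/-0.35382 = 69.373.
So 70 more iterations are needed.

70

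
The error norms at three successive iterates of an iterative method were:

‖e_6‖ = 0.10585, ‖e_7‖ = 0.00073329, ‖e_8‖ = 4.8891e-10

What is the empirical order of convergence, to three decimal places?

2.860

p ≈ ln(‖e_8‖/‖e_7‖) / ln(‖e_7‖/‖e_6‖)
  = ln(4.8891e-10/0.00073329) / ln(0.00073329/0.10585)
  = ln(6.66735e-07) / ln(0.00692763)
  = -14.220873 / -4.972238 ≈ 2.860055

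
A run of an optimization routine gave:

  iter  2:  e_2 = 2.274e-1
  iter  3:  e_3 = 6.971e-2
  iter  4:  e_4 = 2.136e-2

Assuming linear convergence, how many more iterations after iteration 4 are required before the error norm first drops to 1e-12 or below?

Rate ρ ≈ e_4/e_3 = 2.136e-2/6.971e-2 = 0.3064.
After j more steps, e_{4+j} ≈ 2.136e-2·ρ^j; need ρ^j ≤ 1e-12/2.136e-2 = 4.68165e-11.
j ≥ ln(4.68165e-11)/ln(0.3064) = -23.7848/-1.18286 = 20.108.
So 21 more iterations are needed.

21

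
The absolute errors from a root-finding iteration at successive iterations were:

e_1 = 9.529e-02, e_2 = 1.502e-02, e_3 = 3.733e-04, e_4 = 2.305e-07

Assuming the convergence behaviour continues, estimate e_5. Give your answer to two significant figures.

First estimate the order: p ≈ ln(e_4/e_3) / ln(e_3/e_2) = ln(2.305e-07/3.733e-04)/ln(3.733e-04/1.502e-02) = ln(0.000617466)/ln(0.0248535) ≈ 2.0001.
Then e_5 ≈ e_4·(e_4/e_3)^p = 2.305e-07·(0.000617466)^2.0001 = 2.305e-07·3.80983e-07 ≈ 8.782e-14.

8.8e-14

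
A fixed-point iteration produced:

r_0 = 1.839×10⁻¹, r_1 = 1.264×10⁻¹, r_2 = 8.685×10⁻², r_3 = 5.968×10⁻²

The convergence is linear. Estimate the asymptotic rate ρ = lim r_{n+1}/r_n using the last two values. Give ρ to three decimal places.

ρ ≈ r_3/r_2 = 5.968×10⁻²/8.685×10⁻² = 0.68716

0.687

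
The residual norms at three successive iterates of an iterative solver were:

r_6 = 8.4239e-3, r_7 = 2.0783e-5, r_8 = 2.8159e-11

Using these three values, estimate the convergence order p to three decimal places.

p ≈ ln(r_8/r_7) / ln(r_7/r_6)
  = ln(2.8159e-11/2.0783e-5) / ln(2.0783e-5/8.4239e-3)
  = ln(1.35491e-06) / ln(0.00246715)
  = -13.511776 / -6.004692 ≈ 2.250203

2.250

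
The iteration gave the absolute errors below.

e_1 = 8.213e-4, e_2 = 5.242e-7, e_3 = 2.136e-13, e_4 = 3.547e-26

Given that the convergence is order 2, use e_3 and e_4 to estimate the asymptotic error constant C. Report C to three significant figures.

C ≈ e_4 / e_3^2
  = 3.547e-26 / (2.136e-13)^2
  = 3.547e-26 / 4.5625e-26 ≈ 0.77743

0.777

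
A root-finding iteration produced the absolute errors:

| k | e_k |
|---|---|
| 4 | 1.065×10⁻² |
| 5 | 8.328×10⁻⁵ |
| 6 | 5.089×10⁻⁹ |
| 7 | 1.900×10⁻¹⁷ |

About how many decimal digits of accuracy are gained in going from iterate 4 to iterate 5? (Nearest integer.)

Digits gained ≈ log₁₀(e_4/e_5) = log₁₀(1.065×10⁻²/8.328×10⁻⁵) = log₁₀(127.882) ≈ 2.107.

2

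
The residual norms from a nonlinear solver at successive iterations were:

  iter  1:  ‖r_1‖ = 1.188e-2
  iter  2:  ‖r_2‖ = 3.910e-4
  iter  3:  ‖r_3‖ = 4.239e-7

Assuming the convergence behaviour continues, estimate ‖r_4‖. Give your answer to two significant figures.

First estimate the order: p ≈ ln(‖r_3‖/‖r_2‖) / ln(‖r_2‖/‖r_1‖) = ln(4.239e-7/3.910e-4)/ln(3.910e-4/1.188e-2) = ln(0.00108414)/ln(0.0329125) ≈ 1.9998.
Then ‖r_4‖ ≈ ‖r_3‖·(‖r_3‖/‖r_2‖)^p = 4.239e-7·(0.00108414)^1.9998 = 4.239e-7·1.17697e-06 ≈ 4.989e-13.

5.0e-13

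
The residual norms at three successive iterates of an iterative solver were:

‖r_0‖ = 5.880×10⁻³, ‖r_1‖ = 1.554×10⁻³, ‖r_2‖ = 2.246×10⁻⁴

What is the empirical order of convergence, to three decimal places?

1.454

p ≈ ln(‖r_2‖/‖r_1‖) / ln(‖r_1‖/‖r_0‖)
  = ln(2.246×10⁻⁴/1.554×10⁻³) / ln(1.554×10⁻³/5.880×10⁻³)
  = ln(0.14453) / ln(0.264286)
  = -1.934268 / -1.330723 ≈ 1.453547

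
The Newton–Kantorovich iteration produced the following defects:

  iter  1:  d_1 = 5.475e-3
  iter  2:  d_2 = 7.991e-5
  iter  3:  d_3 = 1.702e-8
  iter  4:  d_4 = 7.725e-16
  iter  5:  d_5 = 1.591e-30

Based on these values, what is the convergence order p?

2

Consecutive ratios: d_5/d_4 = 1.591e-30/7.725e-16 = 2.05955e-15, d_4/d_3 = 7.725e-16/1.702e-8 = 4.53878e-08.
p ≈ ln(2.05955e-15)/ln(4.53878e-08) = -33.8163/-16.9080 ≈ 2.00.
So the convergence is quadratic (order 2).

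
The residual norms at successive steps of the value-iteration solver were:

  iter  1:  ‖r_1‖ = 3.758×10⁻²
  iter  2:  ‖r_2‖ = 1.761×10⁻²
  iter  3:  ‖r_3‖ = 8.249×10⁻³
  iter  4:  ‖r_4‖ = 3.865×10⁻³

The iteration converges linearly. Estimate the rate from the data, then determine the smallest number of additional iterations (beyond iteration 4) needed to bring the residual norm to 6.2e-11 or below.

Rate ρ ≈ ‖r_4‖/‖r_3‖ = 3.865×10⁻³/8.249×10⁻³ = 0.4685.
After j more steps, ‖r_{4+j}‖ ≈ 3.865×10⁻³·ρ^j; need ρ^j ≤ 6.2e-11/3.865×10⁻³ = 1.60414e-08.
j ≥ ln(1.60414e-08)/ln(0.4685) = -17.9481/-0.75822 = 23.671.
So 24 more iterations are needed.

24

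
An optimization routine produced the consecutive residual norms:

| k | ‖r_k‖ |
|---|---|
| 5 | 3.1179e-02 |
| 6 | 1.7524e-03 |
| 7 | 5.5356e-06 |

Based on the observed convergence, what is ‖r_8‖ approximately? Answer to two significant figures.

5.5e-11

First estimate the order: p ≈ ln(‖r_7‖/‖r_6‖) / ln(‖r_6‖/‖r_5‖) = ln(5.5356e-06/1.7524e-03)/ln(1.7524e-03/3.1179e-02) = ln(0.00315887)/ln(0.0562045) ≈ 2.0000.
Then ‖r_8‖ ≈ ‖r_7‖·(‖r_7‖/‖r_6‖)^p = 5.5356e-06·(0.00315887)^2.0000 = 5.5356e-06·9.97846e-06 ≈ 5.524e-11.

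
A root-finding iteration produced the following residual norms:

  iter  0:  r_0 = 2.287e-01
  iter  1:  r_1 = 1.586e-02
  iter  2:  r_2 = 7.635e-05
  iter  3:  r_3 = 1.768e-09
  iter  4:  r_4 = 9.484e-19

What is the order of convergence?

Consecutive ratios: r_4/r_3 = 9.484e-19/1.768e-09 = 5.36425e-10, r_3/r_2 = 1.768e-09/7.635e-05 = 2.31565e-05.
p ≈ ln(5.36425e-10)/ln(2.31565e-05) = -21.3461/-10.6732 ≈ 2.00.
So the convergence is quadratic (order 2).

2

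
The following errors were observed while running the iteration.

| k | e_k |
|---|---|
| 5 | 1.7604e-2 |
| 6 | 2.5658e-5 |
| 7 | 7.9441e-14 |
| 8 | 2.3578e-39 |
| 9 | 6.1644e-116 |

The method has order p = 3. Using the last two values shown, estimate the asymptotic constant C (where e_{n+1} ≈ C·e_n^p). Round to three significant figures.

4.70

C ≈ e_9 / e_8^3
  = 6.1644e-116 / (2.3578e-39)^3
  = 6.1644e-116 / 1.31075e-116 ≈ 4.7029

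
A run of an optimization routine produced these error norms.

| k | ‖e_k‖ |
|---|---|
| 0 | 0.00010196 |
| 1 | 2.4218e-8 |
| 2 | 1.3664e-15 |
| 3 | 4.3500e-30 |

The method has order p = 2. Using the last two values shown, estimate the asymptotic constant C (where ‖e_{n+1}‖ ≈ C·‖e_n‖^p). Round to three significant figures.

2.33

C ≈ ‖e_3‖ / ‖e_2‖^2
  = 4.3500e-30 / (1.3664e-15)^2
  = 4.3500e-30 / 1.86705e-30 ≈ 2.3299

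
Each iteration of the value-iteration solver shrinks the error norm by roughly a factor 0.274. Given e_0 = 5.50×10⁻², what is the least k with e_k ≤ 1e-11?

18

After k steps, e_k ≈ 5.50×10⁻²·0.274^k.
Need 0.274^k ≤ 1e-11/5.50×10⁻² = 1.81818e-10.
k ≥ ln(1.81818e-10)/ln(0.274) = -22.4280/-1.29463 = 17.324.
Smallest integer k = 18.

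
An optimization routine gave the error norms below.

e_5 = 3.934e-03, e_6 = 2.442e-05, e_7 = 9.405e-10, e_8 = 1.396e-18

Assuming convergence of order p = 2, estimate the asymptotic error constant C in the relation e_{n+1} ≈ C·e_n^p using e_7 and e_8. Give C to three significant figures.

1.58

C ≈ e_8 / e_7^2
  = 1.396e-18 / (9.405e-10)^2
  = 1.396e-18 / 8.8454e-19 ≈ 1.5782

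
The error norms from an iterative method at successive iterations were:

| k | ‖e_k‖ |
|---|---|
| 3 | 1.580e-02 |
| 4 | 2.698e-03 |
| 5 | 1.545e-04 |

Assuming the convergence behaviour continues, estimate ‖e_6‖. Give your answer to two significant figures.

First estimate the order: p ≈ ln(‖e_5‖/‖e_4‖) / ln(‖e_4‖/‖e_3‖) = ln(1.545e-04/2.698e-03)/ln(2.698e-03/1.580e-02) = ln(0.0572646)/ln(0.170759) ≈ 1.6181.
Then ‖e_6‖ ≈ ‖e_5‖·(‖e_5‖/‖e_4‖)^p = 1.545e-04·(0.0572646)^1.6181 = 1.545e-04·0.00977543 ≈ 1.51e-06.

1.5e-6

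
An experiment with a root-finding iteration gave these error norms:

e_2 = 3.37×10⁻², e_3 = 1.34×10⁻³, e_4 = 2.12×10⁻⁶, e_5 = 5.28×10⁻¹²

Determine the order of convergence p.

2

Consecutive ratios: e_5/e_4 = 5.28×10⁻¹²/2.12×10⁻⁶ = 2.49057e-06, e_4/e_3 = 2.12×10⁻⁶/1.34×10⁻³ = 0.00158209.
p ≈ ln(2.49057e-06)/ln(0.00158209) = -12.9030/-6.4490 ≈ 2.00.
So the convergence is quadratic (order 2).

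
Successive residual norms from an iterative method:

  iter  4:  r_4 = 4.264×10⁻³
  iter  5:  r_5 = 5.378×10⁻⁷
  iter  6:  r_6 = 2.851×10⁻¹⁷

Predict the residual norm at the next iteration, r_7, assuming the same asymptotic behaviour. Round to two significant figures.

2.4e-44

First estimate the order: p ≈ ln(r_6/r_5) / ln(r_5/r_4) = ln(2.851×10⁻¹⁷/5.378×10⁻⁷)/ln(5.378×10⁻⁷/4.264×10⁻³) = ln(5.30123e-11)/ln(0.000126126) ≈ 2.6353.
Then r_7 ≈ r_6·(r_6/r_5)^p = 2.851×10⁻¹⁷·(5.30123e-11)^2.6353 = 2.851×10⁻¹⁷·8.33009e-28 ≈ 2.375e-44.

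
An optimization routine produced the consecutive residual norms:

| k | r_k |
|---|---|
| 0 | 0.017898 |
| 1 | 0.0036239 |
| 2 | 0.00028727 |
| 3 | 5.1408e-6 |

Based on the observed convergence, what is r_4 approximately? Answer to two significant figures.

First estimate the order: p ≈ ln(r_3/r_2) / ln(r_2/r_1) = ln(5.1408e-6/0.00028727)/ln(0.00028727/0.0036239) = ln(0.0178954)/ln(0.079271) ≈ 1.5871.
Then r_4 ≈ r_3·(r_3/r_2)^p = 5.1408e-6·(0.0178954)^1.5871 = 5.1408e-6·0.00168627 ≈ 8.669e-09.

8.7e-9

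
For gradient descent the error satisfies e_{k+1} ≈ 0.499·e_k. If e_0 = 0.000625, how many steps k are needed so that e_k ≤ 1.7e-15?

After k steps, e_k ≈ 0.000625·0.499^k.
Need 0.499^k ≤ 1.7e-15/0.000625 = 2.72e-12.
k ≥ ln(2.72e-12)/ln(0.499) = -26.6304/-0.69515 = 38.309.
Smallest integer k = 39.

39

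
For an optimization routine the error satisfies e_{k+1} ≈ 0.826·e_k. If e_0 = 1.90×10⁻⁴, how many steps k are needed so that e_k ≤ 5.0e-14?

116

After k steps, e_k ≈ 1.90×10⁻⁴·0.826^k.
Need 0.826^k ≤ 5.0e-14/1.90×10⁻⁴ = 2.63158e-10.
k ≥ ln(2.63158e-10)/ln(0.826) = -22.0583/-0.19116 = 115.392.
Smallest integer k = 116.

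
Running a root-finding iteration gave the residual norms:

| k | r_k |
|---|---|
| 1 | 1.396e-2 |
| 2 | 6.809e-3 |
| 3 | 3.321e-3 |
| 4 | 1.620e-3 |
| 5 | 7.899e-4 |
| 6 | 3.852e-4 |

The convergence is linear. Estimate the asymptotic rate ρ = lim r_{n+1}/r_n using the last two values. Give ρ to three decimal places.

0.488

ρ ≈ r_6/r_5 = 3.852e-4/7.899e-4 = 0.48766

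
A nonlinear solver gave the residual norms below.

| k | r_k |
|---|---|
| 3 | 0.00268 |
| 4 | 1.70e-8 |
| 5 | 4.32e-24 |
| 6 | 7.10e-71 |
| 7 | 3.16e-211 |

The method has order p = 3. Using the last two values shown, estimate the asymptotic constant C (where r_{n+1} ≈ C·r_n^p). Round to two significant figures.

0.88

C ≈ r_7 / r_6^3
  = 3.16e-211 / (7.10e-71)^3
  = 3.16e-211 / 3.57911e-211 ≈ 0.8829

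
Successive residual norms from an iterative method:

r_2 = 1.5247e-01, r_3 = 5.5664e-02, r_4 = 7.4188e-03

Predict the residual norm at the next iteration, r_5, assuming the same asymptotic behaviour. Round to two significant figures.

First estimate the order: p ≈ ln(r_4/r_3) / ln(r_3/r_2) = ln(7.4188e-03/5.5664e-02)/ln(5.5664e-02/1.5247e-01) = ln(0.133278)/ln(0.365082) ≈ 2.0001.
Then r_5 ≈ r_4·(r_4/r_3)^p = 7.4188e-03·(0.133278)^2.0001 = 7.4188e-03·0.0177594 ≈ 0.0001318.

1.3e-4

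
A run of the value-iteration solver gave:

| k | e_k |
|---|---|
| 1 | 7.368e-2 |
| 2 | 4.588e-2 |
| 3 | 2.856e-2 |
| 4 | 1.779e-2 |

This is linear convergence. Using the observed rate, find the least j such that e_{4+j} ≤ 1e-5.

16

Rate ρ ≈ e_4/e_3 = 1.779e-2/2.856e-2 = 0.6229.
After j more steps, e_{4+j} ≈ 1.779e-2·ρ^j; need ρ^j ≤ 1e-5/1.779e-2 = 0.000562114.
j ≥ ln(0.000562114)/ln(0.6229) = -7.4838/-0.47337 = 15.810.
So 16 more iterations are needed.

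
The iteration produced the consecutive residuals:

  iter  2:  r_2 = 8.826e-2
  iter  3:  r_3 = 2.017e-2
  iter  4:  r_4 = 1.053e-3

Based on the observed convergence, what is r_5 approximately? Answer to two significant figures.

2.9e-6

First estimate the order: p ≈ ln(r_4/r_3) / ln(r_3/r_2) = ln(1.053e-3/2.017e-2)/ln(2.017e-2/8.826e-2) = ln(0.0522062)/ln(0.228529) ≈ 2.0003.
Then r_5 ≈ r_4·(r_4/r_3)^p = 1.053e-3·(0.0522062)^2.0003 = 1.053e-3·0.00272307 ≈ 2.867e-06.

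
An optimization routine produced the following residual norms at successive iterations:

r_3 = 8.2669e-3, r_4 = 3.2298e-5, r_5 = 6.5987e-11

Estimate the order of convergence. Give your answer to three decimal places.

2.363

p ≈ ln(r_5/r_4) / ln(r_4/r_3)
  = ln(6.5987e-11/3.2298e-5) / ln(3.2298e-5/8.2669e-3)
  = ln(2.04307e-06) / ln(0.00390691)
  = -13.101057 / -5.545008 ≈ 2.362676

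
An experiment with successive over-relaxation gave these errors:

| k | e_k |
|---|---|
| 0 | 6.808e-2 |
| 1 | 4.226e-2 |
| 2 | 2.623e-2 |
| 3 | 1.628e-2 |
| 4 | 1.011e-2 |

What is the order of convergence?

1

Consecutive ratios: e_4/e_3 = 1.011e-2/1.628e-2 = 0.621007, e_3/e_2 = 1.628e-2/2.623e-2 = 0.620663.
p ≈ ln(0.621007)/ln(0.620663) = -0.4764/-0.4770 ≈ 1.00.
So the convergence is linear (order 1).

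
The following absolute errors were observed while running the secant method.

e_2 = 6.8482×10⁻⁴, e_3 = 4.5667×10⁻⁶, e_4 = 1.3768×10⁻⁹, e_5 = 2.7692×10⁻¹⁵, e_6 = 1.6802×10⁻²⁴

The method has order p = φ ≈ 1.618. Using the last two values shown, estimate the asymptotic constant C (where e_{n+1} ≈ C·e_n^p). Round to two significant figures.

0.60

C ≈ e_6 / e_5^1.618
  = 1.6802×10⁻²⁴ / (2.7692×10⁻¹⁵)^1.618
  = 1.6802×10⁻²⁴ / 2.7908e-24 ≈ 0.60205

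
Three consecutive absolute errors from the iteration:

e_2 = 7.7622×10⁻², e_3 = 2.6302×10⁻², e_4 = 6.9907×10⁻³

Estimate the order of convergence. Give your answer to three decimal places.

1.224

p ≈ ln(e_4/e_3) / ln(e_3/e_2)
  = ln(6.9907×10⁻³/2.6302×10⁻²) / ln(2.6302×10⁻²/7.7622×10⁻²)
  = ln(0.265786) / ln(0.338847)
  = -1.325064 / -1.082207 ≈ 1.224409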